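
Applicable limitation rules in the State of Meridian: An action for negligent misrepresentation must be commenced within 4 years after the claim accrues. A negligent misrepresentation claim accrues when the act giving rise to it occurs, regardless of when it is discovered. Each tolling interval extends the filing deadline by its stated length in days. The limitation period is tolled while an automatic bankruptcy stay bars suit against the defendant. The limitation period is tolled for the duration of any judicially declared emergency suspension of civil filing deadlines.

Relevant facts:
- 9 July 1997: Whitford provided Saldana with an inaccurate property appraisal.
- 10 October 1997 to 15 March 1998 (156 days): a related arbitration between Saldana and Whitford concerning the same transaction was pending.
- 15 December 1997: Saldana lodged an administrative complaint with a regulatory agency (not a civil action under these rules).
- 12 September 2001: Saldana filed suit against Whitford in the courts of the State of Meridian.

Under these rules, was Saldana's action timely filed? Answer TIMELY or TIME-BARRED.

The claim accrued on 9 July 1997, when the wrongful act occurred.
Adding the 4 years base period to 9 July 1997 gives a deadline of 9 July 2001, before any tolling.
No stated provision tolls the period for a pending arbitration, so the interval from 10 October 1997 to 15 March 1998 has no effect on the deadline.
None of the other events listed affects the running of the period under the stated rules.
Saldana filed on 12 September 2001, after the 9 July 2001 deadline, so the action is time-barred.

TIME-BARRED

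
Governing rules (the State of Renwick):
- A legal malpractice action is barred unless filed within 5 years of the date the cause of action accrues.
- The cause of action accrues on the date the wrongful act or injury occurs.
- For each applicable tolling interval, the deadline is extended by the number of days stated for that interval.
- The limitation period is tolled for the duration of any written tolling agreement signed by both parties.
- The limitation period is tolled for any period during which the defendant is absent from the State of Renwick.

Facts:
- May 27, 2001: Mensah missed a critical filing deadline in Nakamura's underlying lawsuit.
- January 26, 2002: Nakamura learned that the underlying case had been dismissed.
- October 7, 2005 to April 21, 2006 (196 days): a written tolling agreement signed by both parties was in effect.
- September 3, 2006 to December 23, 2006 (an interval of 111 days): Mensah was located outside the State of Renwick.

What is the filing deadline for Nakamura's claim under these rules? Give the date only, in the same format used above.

March 30, 2007

Because the rule ties accrual to occurrence, the claim accrued on May 27, 2001, not on the January 26, 2002 discovery date.
Adding the 5 years base period to May 27, 2001 gives a deadline of May 27, 2006, before any tolling.
The period was tolled for 196 days by the written tolling agreement (October 7, 2005 to April 21, 2006), pushing the deadline to December 9, 2006.
The defendant's absence from the jurisdiction from September 3, 2006 to December 23, 2006 tolled the period for 111 days, extending the deadline to March 30, 2007.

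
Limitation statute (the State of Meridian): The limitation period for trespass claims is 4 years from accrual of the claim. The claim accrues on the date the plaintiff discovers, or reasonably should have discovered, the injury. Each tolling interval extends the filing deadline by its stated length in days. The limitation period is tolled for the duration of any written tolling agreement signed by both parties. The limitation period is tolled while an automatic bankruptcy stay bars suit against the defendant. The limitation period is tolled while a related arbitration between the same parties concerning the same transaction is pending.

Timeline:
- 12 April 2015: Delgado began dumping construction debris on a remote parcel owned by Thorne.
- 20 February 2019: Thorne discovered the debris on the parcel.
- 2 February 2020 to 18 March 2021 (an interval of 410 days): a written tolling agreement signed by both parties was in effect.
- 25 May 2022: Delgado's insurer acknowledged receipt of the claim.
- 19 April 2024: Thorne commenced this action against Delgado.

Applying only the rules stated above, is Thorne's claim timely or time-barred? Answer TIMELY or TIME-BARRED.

The claim did not accrue until Thorne discovered the injury on 20 February 2019; the 12 April 2015 act date does not start the clock under the stated rule.
The untolled deadline — 4 years after 20 February 2019 — is 20 February 2023.
The written tolling agreement from 2 February 2020 to 18 March 2021 tolled the period for 410 days, extending the deadline to 5 April 2024.
The other events in the timeline have no effect on the limitation period under the stated rules.
Thorne filed on 19 April 2024, after the 5 April 2024 deadline, so the action is time-barred.

TIME-BARRED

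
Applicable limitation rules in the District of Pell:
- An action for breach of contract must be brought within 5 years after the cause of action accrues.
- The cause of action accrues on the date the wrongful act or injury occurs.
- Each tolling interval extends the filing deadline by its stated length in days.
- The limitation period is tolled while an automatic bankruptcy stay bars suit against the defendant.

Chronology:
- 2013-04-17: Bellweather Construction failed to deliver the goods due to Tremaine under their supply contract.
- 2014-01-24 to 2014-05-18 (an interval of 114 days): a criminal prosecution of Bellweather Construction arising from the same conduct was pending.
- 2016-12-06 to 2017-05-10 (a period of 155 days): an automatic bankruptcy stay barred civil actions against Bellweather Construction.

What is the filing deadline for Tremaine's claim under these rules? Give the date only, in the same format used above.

The claim accrued on 2013-04-17, when the wrongful act occurred.
The untolled deadline — 5 years after 2013-04-17 — is 2018-04-17.
The period was tolled for 155 days by the automatic bankruptcy stay (2016-12-06 to 2017-05-10), pushing the deadline to 2018-09-19.
The pending criminal prosecution from 2014-01-24 to 2014-05-18 does not toll the period, because no stated rule makes a criminal prosecution a tolling event.

2018-09-19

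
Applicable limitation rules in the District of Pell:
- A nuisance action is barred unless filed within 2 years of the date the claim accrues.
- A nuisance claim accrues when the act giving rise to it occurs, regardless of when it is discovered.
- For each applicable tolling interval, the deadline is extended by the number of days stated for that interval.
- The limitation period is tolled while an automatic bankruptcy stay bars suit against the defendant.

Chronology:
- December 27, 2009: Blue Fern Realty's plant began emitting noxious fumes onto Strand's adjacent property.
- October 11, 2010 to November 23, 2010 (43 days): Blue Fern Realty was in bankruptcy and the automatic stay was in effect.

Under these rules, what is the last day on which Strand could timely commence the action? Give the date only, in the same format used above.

The claim accrued on December 27, 2009, the date of the act.
2 years from December 27, 2009 is December 27, 2011.
The automatic bankruptcy stay from October 11, 2010 to November 23, 2010 tolled the period for 43 days, extending the deadline to February 8, 2012.

February 8, 2012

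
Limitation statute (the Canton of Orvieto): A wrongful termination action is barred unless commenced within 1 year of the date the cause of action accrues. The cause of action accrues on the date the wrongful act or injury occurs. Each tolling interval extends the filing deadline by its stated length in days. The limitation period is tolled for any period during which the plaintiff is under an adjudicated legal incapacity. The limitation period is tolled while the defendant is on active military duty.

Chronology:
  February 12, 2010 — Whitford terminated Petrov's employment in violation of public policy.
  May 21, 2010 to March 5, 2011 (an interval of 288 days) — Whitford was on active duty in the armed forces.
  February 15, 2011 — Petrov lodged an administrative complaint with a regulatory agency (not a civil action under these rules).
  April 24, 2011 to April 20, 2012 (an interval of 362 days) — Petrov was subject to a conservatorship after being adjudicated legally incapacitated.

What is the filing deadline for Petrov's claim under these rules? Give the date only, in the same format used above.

The limitation period began to run on February 12, 2010.
Adding the 1 year base period to February 12, 2010 gives a deadline of February 12, 2011, before any tolling.
The defendant's active military service from May 21, 2010 to March 5, 2011 tolled the period for 288 days, extending the deadline to November 27, 2011.
The plaintiff's legal incapacity from April 24, 2011 to April 20, 2012 tolled the period for 362 days, extending the deadline to November 23, 2012.
Nothing else in the chronology tolls or restarts the period.

November 23, 2012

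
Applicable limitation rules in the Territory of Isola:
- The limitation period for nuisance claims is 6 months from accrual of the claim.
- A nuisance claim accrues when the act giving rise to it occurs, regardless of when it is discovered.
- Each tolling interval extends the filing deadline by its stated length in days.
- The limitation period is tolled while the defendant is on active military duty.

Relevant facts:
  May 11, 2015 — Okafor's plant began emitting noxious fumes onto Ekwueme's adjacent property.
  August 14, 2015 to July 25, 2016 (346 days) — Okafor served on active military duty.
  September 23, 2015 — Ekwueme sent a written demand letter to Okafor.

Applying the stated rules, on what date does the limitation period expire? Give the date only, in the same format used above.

October 22, 2016

The claim accrued on May 11, 2015, the date of the act.
6 months from May 11, 2015 is November 11, 2015.
The period was tolled for 346 days by the defendant's active military service (August 14, 2015 to July 25, 2016), pushing the deadline to October 22, 2016.
None of the other events listed affects the running of the period under the stated rules.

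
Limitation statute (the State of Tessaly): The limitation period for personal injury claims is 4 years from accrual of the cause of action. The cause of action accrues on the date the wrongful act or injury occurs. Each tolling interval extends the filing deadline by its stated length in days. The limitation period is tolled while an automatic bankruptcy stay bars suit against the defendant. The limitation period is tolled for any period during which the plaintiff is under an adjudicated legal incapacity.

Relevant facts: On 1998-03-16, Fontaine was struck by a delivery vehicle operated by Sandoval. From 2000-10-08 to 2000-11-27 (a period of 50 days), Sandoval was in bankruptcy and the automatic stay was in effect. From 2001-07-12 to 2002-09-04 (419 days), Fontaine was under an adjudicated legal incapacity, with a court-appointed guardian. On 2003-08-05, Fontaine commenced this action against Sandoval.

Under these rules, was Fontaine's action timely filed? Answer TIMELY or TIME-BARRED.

The limitation period began to run on 1998-03-16.
Adding the 4 years base period to 1998-03-16 gives a deadline of 2002-03-16, before any tolling.
The automatic bankruptcy stay from 2000-10-08 to 2000-11-27 tolled the period for 50 days, extending the deadline to 2002-05-05.
The plaintiff's legal incapacity from 2001-07-12 to 2002-09-04 tolled the period for 419 days, extending the deadline to 2003-06-28.
Fontaine filed on 2003-08-05, after the 2003-06-28 deadline, so the action is time-barred.

TIME-BARRED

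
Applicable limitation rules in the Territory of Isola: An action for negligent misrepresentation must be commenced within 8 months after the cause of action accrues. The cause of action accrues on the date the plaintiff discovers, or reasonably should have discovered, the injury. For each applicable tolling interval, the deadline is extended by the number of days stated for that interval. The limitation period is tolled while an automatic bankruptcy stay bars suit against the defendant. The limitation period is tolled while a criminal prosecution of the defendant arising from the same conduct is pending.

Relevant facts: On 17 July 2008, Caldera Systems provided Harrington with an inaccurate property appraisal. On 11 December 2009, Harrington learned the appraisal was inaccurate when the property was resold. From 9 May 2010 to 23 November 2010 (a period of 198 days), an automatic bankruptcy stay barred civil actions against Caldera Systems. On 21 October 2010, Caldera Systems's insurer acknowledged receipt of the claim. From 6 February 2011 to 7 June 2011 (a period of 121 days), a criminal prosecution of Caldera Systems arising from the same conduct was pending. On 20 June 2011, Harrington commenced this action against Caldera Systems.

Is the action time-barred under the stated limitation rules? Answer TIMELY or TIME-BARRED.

The claim did not accrue until Harrington discovered the injury on 11 December 2009; the 17 July 2008 act date does not start the clock under the stated rule.
The untolled deadline — 8 months after 11 December 2009 — is 11 August 2010.
The automatic bankruptcy stay from 9 May 2010 to 23 November 2010 tolled the period for 198 days, extending the deadline to 25 February 2011.
The period was tolled for 121 days by the pending criminal prosecution (6 February 2011 to 7 June 2011), pushing the deadline to 26 June 2011.
Nothing else in the chronology tolls or restarts the period.
Filing on 20 June 2011 beat the 26 June 2011 deadline — the action is timely.

TIMELY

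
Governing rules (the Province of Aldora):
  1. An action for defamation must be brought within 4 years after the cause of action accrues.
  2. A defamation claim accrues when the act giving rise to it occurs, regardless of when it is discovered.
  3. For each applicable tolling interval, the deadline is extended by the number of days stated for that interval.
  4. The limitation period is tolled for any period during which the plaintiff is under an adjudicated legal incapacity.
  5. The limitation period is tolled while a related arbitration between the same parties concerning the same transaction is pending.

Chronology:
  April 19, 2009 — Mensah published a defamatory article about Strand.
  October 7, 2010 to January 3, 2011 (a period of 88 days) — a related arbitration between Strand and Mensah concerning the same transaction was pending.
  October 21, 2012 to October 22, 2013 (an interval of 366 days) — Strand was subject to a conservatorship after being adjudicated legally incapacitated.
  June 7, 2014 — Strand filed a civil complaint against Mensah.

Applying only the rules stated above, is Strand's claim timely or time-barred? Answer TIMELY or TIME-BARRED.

TIMELY

The claim accrued on April 19, 2009, when the wrongful act occurred.
The untolled deadline — 4 years after April 19, 2009 — is April 19, 2013.
The period was tolled for 88 days by the pending related arbitration (October 7, 2010 to January 3, 2011), pushing the deadline to July 16, 2013.
The period was tolled for 366 days by the plaintiff's legal incapacity (October 21, 2012 to October 22, 2013), pushing the deadline to July 17, 2014.
The June 7, 2014 filing precedes the July 17, 2014 deadline; the claim is timely.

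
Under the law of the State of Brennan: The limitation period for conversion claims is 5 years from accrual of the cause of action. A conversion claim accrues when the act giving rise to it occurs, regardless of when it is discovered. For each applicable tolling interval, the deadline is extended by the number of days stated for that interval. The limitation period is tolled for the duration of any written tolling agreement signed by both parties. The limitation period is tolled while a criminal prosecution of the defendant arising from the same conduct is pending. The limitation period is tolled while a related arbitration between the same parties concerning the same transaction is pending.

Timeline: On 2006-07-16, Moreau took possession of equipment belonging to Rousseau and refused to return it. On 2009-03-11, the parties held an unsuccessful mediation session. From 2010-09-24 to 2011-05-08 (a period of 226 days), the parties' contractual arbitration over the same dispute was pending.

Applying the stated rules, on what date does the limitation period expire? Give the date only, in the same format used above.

2012-02-27

The cause of action accrued on 2006-07-16, the date of the act.
Adding the 5 years base period to 2006-07-16 gives a deadline of 2011-07-16, before any tolling.
The pending related arbitration from 2010-09-24 to 2011-05-08 tolled the period for 226 days, extending the deadline to 2012-02-27.
None of the other events listed affects the running of the period under the stated rules.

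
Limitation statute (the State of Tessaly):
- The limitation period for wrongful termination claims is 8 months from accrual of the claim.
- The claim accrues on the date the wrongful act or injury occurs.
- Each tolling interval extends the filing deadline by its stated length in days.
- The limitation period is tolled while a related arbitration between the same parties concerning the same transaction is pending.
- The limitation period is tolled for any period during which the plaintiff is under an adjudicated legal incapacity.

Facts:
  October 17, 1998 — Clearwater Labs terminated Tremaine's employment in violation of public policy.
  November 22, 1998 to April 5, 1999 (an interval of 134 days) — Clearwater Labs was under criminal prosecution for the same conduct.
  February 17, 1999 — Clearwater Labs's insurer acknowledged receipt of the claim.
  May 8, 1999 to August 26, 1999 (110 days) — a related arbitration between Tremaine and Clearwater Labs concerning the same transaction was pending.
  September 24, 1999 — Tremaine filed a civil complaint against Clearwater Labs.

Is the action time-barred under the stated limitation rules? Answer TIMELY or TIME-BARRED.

TIMELY

The claim accrued on October 17, 1998, the date of the act.
8 months from October 17, 1998 is June 17, 1999.
The period was tolled for 110 days by the pending related arbitration (May 8, 1999 to August 26, 1999), pushing the deadline to October 5, 1999.
The pending criminal prosecution from November 22, 1998 to April 5, 1999 does not toll the period, because no stated rule makes a criminal prosecution a tolling event.
The other events in the timeline have no effect on the limitation period under the stated rules.
Tremaine filed on September 24, 1999, before the October 5, 1999 deadline, so the action is timely.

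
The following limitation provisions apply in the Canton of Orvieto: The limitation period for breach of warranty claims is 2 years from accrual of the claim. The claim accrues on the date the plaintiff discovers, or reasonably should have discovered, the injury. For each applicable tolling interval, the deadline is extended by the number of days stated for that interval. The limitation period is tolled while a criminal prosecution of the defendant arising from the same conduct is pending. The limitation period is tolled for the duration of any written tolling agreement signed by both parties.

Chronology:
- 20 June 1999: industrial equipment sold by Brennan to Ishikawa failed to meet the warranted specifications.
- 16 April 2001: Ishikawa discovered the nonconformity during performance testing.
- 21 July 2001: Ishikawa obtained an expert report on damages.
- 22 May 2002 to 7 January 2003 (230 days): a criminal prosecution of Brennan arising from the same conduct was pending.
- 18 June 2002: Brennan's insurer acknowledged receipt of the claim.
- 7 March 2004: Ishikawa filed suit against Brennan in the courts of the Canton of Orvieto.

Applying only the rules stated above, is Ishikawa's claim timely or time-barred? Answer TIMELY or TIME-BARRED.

Under the discovery rule, the claim accrued on 16 April 2001, when Ishikawa discovered the injury — not on the 20 June 1999 date of the underlying act.
Adding the 2 years base period to 16 April 2001 gives a deadline of 16 April 2003, before any tolling.
The period was tolled for 230 days by the pending criminal prosecution (22 May 2002 to 7 January 2003), pushing the deadline to 2 December 2003.
None of the other events listed affects the running of the period under the stated rules.
Ishikawa filed on 7 March 2004, after the 2 December 2003 deadline, so the action is time-barred.

TIME-BARRED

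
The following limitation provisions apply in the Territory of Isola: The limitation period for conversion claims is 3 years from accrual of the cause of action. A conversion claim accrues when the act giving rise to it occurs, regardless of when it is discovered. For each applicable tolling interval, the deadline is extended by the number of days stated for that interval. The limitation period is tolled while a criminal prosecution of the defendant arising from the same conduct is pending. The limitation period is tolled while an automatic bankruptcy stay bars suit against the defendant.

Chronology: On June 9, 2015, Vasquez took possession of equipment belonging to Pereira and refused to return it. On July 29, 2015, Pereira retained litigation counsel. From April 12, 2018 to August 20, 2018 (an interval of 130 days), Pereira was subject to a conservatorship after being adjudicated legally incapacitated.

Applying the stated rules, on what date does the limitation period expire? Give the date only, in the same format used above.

The claim accrued on June 9, 2015, when the wrongful act occurred.
The untolled deadline — 3 years after June 9, 2015 — is June 9, 2018.
No stated provision tolls the period for the plaintiff's incapacity, so the interval from April 12, 2018 to August 20, 2018 has no effect on the deadline.
None of the other events listed affects the running of the period under the stated rules.

June 9, 2018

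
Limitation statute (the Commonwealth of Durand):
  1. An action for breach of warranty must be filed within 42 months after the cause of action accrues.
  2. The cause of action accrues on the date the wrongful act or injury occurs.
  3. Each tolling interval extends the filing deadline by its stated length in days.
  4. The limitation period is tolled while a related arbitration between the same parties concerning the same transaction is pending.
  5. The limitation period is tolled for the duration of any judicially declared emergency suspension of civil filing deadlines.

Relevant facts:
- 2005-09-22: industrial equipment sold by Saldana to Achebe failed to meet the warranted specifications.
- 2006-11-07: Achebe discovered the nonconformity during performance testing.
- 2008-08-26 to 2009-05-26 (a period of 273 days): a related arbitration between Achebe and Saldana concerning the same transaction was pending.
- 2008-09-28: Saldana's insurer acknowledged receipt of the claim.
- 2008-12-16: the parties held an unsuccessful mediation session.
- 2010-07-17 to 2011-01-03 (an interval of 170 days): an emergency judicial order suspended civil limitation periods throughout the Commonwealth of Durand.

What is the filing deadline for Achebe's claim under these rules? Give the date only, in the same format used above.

2009-12-20

Accrual is governed by the date of the act, so the period began to run on 2005-09-22; the later discovery on 2006-11-07 is irrelevant under the stated rule.
The untolled deadline — 42 months after 2005-09-22 — is 2009-03-22.
The period was tolled for 273 days by the pending related arbitration (2008-08-26 to 2009-05-26), pushing the deadline to 2009-12-20.
By the time the emergency suspension of filing deadlines began on 2010-07-17, the limitation period had already expired on 2009-12-20; that interval cannot revive it.
The other events in the timeline have no effect on the limitation period under the stated rules.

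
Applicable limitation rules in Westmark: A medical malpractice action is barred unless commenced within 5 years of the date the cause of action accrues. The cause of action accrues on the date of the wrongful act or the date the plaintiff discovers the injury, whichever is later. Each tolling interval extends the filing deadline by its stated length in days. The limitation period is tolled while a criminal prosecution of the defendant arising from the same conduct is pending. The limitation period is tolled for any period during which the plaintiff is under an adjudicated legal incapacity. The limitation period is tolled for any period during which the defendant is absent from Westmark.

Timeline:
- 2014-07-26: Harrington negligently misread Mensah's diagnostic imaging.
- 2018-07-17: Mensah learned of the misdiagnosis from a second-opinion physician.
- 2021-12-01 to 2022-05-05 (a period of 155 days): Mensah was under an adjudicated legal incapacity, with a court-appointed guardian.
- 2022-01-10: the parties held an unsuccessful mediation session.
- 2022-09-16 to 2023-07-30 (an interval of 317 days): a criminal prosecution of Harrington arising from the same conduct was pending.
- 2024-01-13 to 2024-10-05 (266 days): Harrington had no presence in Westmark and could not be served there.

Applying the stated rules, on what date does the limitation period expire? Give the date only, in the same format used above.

2025-07-24

The claim accrued on 2018-07-17 — the later of the 2014-07-26 act and the 2018-07-17 discovery.
Adding the 5 years base period to 2018-07-17 gives a deadline of 2023-07-17, before any tolling.
The period was tolled for 155 days by the plaintiff's legal incapacity (2021-12-01 to 2022-05-05), pushing the deadline to 2023-12-19.
Because the pending criminal prosecution ran from 2022-09-16 to 2023-07-30, the deadline is extended by 317 days to 2024-10-31.
Because the defendant's absence from the jurisdiction ran from 2024-01-13 to 2024-10-05, the deadline is extended by 266 days to 2025-07-24.
Nothing else in the chronology tolls or restarts the period.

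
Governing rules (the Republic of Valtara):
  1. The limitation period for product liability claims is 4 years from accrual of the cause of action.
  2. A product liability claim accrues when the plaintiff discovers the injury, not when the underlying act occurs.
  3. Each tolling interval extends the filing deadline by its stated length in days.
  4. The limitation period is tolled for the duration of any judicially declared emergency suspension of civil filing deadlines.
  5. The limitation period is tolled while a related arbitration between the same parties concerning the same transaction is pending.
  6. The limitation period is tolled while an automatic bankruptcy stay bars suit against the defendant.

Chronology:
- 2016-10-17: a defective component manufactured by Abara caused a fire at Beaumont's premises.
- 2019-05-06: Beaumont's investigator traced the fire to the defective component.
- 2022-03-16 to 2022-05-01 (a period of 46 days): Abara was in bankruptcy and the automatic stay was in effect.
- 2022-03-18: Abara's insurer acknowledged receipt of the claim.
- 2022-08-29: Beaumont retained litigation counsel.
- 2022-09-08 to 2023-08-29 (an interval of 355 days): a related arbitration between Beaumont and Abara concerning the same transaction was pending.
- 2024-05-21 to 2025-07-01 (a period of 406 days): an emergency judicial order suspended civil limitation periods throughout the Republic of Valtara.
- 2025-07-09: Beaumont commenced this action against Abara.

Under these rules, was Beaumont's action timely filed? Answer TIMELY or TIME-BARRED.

TIMELY

The claim did not accrue until Beaumont discovered the injury on 2019-05-06; the 2016-10-17 act date does not start the clock under the stated rule.
4 years from 2019-05-06 is 2023-05-06.
The period was tolled for 46 days by the automatic bankruptcy stay (2022-03-16 to 2022-05-01), pushing the deadline to 2023-06-21.
The period was tolled for 355 days by the pending related arbitration (2022-09-08 to 2023-08-29), pushing the deadline to 2024-06-10.
Because the emergency suspension of filing deadlines ran from 2024-05-21 to 2025-07-01, the deadline is extended by 406 days to 2025-07-21.
The other events in the timeline have no effect on the limitation period under the stated rules.
Beaumont filed on 2025-07-09, before the 2025-07-21 deadline, so the action is timely.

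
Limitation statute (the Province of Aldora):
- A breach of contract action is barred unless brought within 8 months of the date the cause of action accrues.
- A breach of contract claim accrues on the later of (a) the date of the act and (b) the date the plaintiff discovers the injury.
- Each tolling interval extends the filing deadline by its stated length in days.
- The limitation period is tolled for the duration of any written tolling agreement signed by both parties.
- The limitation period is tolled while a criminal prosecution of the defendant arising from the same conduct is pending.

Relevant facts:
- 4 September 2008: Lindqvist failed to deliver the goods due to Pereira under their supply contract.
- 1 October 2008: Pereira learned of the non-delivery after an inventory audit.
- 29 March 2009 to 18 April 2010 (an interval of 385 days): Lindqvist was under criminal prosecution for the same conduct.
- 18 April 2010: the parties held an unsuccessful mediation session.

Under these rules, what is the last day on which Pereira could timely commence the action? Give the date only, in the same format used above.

21 June 2010

The claim accrued on 1 October 2008 — the later of the 4 September 2008 act and the 1 October 2008 discovery.
8 months from 1 October 2008 is 1 June 2009.
The pending criminal prosecution from 29 March 2009 to 18 April 2010 tolled the period for 385 days, extending the deadline to 21 June 2010.
Nothing else in the chronology tolls or restarts the period.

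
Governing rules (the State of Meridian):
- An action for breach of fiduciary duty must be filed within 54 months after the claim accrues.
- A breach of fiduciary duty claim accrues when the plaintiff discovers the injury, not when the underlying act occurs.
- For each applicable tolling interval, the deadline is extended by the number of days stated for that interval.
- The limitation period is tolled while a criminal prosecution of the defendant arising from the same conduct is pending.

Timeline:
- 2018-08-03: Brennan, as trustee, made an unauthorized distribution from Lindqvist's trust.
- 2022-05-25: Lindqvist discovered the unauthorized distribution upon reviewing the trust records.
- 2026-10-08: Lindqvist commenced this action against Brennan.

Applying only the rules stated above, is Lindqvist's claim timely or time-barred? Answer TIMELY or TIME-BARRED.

The claim did not accrue until Lindqvist discovered the injury on 2022-05-25; the 2018-08-03 act date does not start the clock under the stated rule.
Adding the 54 months base period to 2022-05-25 gives a deadline of 2026-11-25, before any tolling.
Lindqvist filed on 2026-10-08, before the 2026-11-25 deadline, so the action is timely.

TIMELY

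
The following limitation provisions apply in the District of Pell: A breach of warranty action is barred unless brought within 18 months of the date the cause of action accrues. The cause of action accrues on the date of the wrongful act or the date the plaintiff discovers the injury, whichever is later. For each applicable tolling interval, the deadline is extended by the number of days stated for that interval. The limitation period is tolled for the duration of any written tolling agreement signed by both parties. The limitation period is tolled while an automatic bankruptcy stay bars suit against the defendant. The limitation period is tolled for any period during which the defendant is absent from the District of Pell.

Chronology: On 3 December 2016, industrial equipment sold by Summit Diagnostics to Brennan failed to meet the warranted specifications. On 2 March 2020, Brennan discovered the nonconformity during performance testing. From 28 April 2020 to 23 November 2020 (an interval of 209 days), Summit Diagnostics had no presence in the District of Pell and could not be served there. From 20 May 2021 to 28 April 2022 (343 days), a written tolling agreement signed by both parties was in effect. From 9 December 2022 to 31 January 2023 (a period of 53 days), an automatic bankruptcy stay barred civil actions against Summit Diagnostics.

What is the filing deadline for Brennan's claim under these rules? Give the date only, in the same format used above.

The claim accrued on 2 March 2020 — the later of the 3 December 2016 act and the 2 March 2020 discovery.
Adding the 18 months base period to 2 March 2020 gives a deadline of 2 September 2021, before any tolling.
The defendant's absence from the jurisdiction from 28 April 2020 to 23 November 2020 tolled the period for 209 days, extending the deadline to 30 March 2022.
The written tolling agreement from 20 May 2021 to 28 April 2022 tolled the period for 343 days, extending the deadline to 8 March 2023.
Because the automatic bankruptcy stay ran from 9 December 2022 to 31 January 2023, the deadline is extended by 53 days to 30 April 2023.

30 April 2023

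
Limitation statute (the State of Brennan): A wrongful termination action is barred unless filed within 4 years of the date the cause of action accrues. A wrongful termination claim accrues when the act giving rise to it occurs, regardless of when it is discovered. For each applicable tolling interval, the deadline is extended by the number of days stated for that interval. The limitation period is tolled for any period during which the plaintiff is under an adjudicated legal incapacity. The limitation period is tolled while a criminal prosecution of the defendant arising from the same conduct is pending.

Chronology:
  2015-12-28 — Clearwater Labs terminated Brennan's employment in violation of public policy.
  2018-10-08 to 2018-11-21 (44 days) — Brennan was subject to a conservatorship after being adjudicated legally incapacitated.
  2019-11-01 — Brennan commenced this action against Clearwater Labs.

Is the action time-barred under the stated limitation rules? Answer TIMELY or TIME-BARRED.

The cause of action accrued on 2015-12-28, the date of the act.
Adding the 4 years base period to 2015-12-28 gives a deadline of 2019-12-28, before any tolling.
Because the plaintiff's legal incapacity ran from 2018-10-08 to 2018-11-21, the deadline is extended by 44 days to 2020-02-10.
The 2019-11-01 filing precedes the 2020-02-10 deadline; the claim is timely.

TIMELY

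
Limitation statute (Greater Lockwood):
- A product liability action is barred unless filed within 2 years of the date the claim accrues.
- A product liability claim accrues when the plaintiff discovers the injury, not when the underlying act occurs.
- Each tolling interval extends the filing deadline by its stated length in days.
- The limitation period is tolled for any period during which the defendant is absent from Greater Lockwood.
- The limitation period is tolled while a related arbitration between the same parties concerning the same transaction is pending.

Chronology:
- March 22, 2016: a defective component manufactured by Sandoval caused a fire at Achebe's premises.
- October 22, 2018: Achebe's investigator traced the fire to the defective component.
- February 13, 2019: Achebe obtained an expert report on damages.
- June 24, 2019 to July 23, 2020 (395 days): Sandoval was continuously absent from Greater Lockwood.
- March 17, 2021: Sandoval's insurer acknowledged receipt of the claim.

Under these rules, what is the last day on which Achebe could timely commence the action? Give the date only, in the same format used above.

Under the discovery rule, the claim accrued on October 22, 2018, when Achebe discovered the injury — not on the March 22, 2016 date of the underlying act.
Adding the 2 years base period to October 22, 2018 gives a deadline of October 22, 2020, before any tolling.
The defendant's absence from the jurisdiction from June 24, 2019 to July 23, 2020 tolled the period for 395 days, extending the deadline to November 21, 2021.
None of the other events listed affects the running of the period under the stated rules.

November 21, 2021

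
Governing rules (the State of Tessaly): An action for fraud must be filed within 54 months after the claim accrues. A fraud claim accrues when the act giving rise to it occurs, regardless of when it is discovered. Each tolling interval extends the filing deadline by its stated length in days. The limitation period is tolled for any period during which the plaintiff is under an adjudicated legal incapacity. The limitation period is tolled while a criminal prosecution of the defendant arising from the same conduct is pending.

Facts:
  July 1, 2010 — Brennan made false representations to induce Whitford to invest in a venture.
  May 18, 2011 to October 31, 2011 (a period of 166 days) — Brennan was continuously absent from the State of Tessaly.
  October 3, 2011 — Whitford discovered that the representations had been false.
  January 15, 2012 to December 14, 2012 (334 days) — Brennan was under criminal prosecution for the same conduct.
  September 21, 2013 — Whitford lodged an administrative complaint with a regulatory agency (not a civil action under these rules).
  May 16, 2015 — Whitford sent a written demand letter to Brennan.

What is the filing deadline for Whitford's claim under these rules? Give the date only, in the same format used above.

The claim accrued on July 1, 2010, when the wrongful act occurred; under the stated occurrence rule the October 3, 2011 discovery does not delay accrual.
Adding the 54 months base period to July 1, 2010 gives a deadline of January 1, 2015, before any tolling.
The period was tolled for 334 days by the pending criminal prosecution (January 15, 2012 to December 14, 2012), pushing the deadline to December 1, 2015.
No stated provision tolls the period for the defendant's absence, so the interval from May 18, 2011 to October 31, 2011 has no effect on the deadline.
The other events in the timeline have no effect on the limitation period under the stated rules.

December 1, 2015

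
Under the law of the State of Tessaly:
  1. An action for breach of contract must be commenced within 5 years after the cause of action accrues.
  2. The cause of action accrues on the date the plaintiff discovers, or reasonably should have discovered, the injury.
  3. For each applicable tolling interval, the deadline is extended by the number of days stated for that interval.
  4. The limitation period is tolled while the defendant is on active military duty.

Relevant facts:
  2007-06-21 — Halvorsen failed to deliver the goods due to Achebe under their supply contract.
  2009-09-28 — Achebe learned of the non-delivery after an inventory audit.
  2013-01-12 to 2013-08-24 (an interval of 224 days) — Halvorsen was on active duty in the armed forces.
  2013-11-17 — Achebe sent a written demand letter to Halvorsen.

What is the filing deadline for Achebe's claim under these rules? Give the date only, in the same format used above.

2015-05-10

The claim did not accrue until Achebe discovered the injury on 2009-09-28; the 2007-06-21 act date does not start the clock under the stated rule.
The untolled deadline — 5 years after 2009-09-28 — is 2014-09-28.
The defendant's active military service from 2013-01-12 to 2013-08-24 tolled the period for 224 days, extending the deadline to 2015-05-10.
Nothing else in the chronology tolls or restarts the period.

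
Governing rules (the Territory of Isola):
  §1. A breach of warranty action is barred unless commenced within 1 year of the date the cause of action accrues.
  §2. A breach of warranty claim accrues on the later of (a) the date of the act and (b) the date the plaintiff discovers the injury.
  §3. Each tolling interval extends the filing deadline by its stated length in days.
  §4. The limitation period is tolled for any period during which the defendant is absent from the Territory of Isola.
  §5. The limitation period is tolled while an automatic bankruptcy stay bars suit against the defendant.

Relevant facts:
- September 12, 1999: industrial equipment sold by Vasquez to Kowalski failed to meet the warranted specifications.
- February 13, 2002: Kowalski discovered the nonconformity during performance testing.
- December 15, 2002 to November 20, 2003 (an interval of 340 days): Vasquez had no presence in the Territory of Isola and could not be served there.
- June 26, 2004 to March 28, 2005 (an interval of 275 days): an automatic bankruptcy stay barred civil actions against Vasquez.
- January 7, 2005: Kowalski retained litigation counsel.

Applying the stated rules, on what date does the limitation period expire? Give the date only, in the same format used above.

January 19, 2004

The claim accrued on February 13, 2002 — the later of the September 12, 1999 act and the February 13, 2002 discovery.
1 year from February 13, 2002 is February 13, 2003.
Because the defendant's absence from the jurisdiction ran from December 15, 2002 to November 20, 2003, the deadline is extended by 340 days to January 19, 2004.
The automatic bankruptcy stay from June 26, 2004 to March 28, 2005 began after the period had already run on January 19, 2004, so it has no tolling effect.
The other events in the timeline have no effect on the limitation period under the stated rules.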